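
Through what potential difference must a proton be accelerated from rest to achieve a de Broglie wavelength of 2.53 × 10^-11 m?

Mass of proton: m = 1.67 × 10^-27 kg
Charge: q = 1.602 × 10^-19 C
1.28 V

From λ = h/√(2mqV), we solve for V:

λ² = h²/(2mqV)
V = h²/(2mqλ²)
V = (6.626 × 10^-34 J·s)² / (2 × 1.67 × 10^-27 kg × 1.602 × 10^-19 C × (2.53 × 10^-11 m)²)
V = 1.28 V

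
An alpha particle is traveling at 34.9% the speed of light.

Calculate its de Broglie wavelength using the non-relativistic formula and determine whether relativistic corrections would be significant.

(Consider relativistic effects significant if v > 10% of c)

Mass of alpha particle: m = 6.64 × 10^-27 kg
Yes, relativistic corrections are needed.

Using the non-relativistic de Broglie formula λ = h/(mv):

v = 34.9% × c = 1.046 × 10^8 m/s

λ = h/(mv)
λ = (6.626 × 10^-34 J·s) / (6.64 × 10^-27 kg × 1.046 × 10^8 m/s)
λ = 9.54 × 10^-16 m

Since v = 34.9% of c > 10% of c, relativistic corrections ARE significant and the actual wavelength would differ from this non-relativistic estimate.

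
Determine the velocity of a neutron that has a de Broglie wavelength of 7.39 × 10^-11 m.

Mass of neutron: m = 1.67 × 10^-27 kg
5.37 × 10^3 m/s

From the de Broglie relation λ = h/(mv), we solve for v:

v = h/(mλ)
v = (6.626 × 10^-34 J·s) / (1.67 × 10^-27 kg × 7.39 × 10^-11 m)
v = 5.37 × 10^3 m/s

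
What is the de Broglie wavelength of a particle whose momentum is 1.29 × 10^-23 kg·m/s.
5.14 × 10^-11 m

Using the de Broglie relation λ = h/p:

λ = h/p
λ = (6.626 × 10^-34 J·s) / (1.29 × 10^-23 kg·m/s)
λ = 5.14 × 10^-11 m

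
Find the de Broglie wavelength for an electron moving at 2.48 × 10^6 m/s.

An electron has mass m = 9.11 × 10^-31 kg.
2.93 × 10^-10 m

Using the de Broglie relation λ = h/(mv):

λ = h/(mv)
λ = (6.626 × 10^-34 J·s) / (9.11 × 10^-31 kg × 2.48 × 10^6 m/s)
λ = 2.93 × 10^-10 m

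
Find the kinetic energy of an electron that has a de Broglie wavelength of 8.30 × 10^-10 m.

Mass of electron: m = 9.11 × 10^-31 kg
3.50 × 10^-19 J (or 2.18 eV)

From λ = h/√(2mKE), we solve for KE:

λ² = h²/(2mKE)
KE = h²/(2mλ²)
KE = (6.626 × 10^-34 J·s)² / (2 × 9.11 × 10^-31 kg × (8.30 × 10^-10 m)²)
KE = 3.50 × 10^-19 J
KE = 2.18 eV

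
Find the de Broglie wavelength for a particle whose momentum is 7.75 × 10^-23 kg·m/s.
8.55 × 10^-12 m

Using the de Broglie relation λ = h/p:

λ = h/p
λ = (6.626 × 10^-34 J·s) / (7.75 × 10^-23 kg·m/s)
λ = 8.55 × 10^-12 m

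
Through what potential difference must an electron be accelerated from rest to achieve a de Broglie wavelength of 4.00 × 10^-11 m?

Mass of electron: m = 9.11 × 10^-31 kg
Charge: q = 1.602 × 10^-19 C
940 V

From λ = h/√(2mqV), we solve for V:

λ² = h²/(2mqV)
V = h²/(2mqλ²)
V = (6.626 × 10^-34 J·s)² / (2 × 9.11 × 10^-31 kg × 1.602 × 10^-19 C × (4.00 × 10^-11 m)²)
V = 940 V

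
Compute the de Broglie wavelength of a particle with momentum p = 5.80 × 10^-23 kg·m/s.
1.14 × 10^-11 m

Using the de Broglie relation λ = h/p:

λ = h/p
λ = (6.626 × 10^-34 J·s) / (5.80 × 10^-23 kg·m/s)
λ = 1.14 × 10^-11 m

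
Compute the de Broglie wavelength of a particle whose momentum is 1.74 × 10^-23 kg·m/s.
3.81 × 10^-11 m

Using the de Broglie relation λ = h/p:

λ = h/p
λ = (6.626 × 10^-34 J·s) / (1.74 × 10^-23 kg·m/s)
λ = 3.81 × 10^-11 m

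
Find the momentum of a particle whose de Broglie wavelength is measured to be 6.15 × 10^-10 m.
1.08 × 10^-24 kg·m/s

From the de Broglie relation λ = h/p, we solve for p:

p = h/λ
p = (6.626 × 10^-34 J·s) / (6.15 × 10^-10 m)
p = 1.08 × 10^-24 kg·m/s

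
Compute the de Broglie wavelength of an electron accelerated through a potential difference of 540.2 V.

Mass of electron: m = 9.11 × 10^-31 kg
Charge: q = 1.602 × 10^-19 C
5.28 × 10^-11 m

When a particle is accelerated through voltage V, it gains kinetic energy KE = qV.

The de Broglie wavelength is then λ = h/√(2mqV):

λ = h/√(2mqV)
λ = (6.626 × 10^-34 J·s) / √(2 × 9.11 × 10^-31 kg × 1.602 × 10^-19 C × 540.2 V)
λ = 5.28 × 10^-11 m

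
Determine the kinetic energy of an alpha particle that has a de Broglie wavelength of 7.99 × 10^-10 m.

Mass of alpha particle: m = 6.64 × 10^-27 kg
5.18 × 10^-23 J (or 3.23 × 10^-4 eV)

From λ = h/√(2mKE), we solve for KE:

λ² = h²/(2mKE)
KE = h²/(2mλ²)
KE = (6.626 × 10^-34 J·s)² / (2 × 6.64 × 10^-27 kg × (7.99 × 10^-10 m)²)
KE = 5.18 × 10^-23 J
KE = 3.23 × 10^-4 eV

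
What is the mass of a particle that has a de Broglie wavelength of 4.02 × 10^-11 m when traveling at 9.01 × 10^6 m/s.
1.83 × 10^-30 kg

From the de Broglie relation λ = h/(mv), we solve for m:

m = h/(λv)
m = (6.626 × 10^-34 J·s) / (4.02 × 10^-11 m × 9.01 × 10^6 m/s)
m = 1.83 × 10^-30 kg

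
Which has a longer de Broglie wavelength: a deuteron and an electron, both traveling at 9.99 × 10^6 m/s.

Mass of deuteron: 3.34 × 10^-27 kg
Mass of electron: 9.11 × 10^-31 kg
The electron has the longer wavelength.

Using λ = h/(mv), since both particles have the same velocity, the wavelength depends only on mass.

For deuteron: λ₁ = h/(m₁v) = 1.99 × 10^-14 m
For electron: λ₂ = h/(m₂v) = 7.28 × 10^-11 m

Since λ ∝ 1/m at constant velocity, the lighter particle has the longer wavelength.

The electron has the longer de Broglie wavelength.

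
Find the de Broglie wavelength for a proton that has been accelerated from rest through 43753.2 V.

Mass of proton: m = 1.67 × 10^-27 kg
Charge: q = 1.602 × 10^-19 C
1.37 × 10^-13 m

When a particle is accelerated through voltage V, it gains kinetic energy KE = qV.

The de Broglie wavelength is then λ = h/√(2mqV):

λ = h/√(2mqV)
λ = (6.626 × 10^-34 J·s) / √(2 × 1.67 × 10^-27 kg × 1.602 × 10^-19 C × 43753.2 V)
λ = 1.37 × 10^-13 m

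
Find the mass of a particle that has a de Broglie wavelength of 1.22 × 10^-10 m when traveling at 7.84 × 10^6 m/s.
6.93 × 10^-31 kg

From the de Broglie relation λ = h/(mv), we solve for m:

m = h/(λv)
m = (6.626 × 10^-34 J·s) / (1.22 × 10^-10 m × 7.84 × 10^6 m/s)
m = 6.93 × 10^-31 kg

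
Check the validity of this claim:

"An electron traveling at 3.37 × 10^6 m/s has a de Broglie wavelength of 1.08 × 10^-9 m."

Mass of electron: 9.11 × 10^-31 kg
False

The claim is incorrect.

Using λ = h/(mv):
λ = (6.626 × 10^-34 J·s) / (9.11 × 10^-31 kg × 3.37 × 10^6 m/s)
λ = 2.16 × 10^-10 m

The actual wavelength differs from the claimed 1.08 × 10^-9 m.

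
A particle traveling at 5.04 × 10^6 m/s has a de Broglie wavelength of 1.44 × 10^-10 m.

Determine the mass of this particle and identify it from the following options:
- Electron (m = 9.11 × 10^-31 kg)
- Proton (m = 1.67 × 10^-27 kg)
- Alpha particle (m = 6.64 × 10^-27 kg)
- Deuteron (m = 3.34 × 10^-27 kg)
The particle is an electron.

From λ = h/(mv), solve for mass:

m = h/(λv)
m = (6.626 × 10^-34 J·s) / (1.44 × 10^-10 m × 5.04 × 10^6 m/s)
m = 9.13 × 10^-31 kg

Comparing with the listed masses, this is closest to an electron.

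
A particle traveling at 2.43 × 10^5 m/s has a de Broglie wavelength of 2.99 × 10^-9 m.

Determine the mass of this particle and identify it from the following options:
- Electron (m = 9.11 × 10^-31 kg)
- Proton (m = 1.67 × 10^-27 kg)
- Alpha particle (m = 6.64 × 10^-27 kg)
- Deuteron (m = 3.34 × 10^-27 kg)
The particle is an electron.

From λ = h/(mv), solve for mass:

m = h/(λv)
m = (6.626 × 10^-34 J·s) / (2.99 × 10^-9 m × 2.43 × 10^5 m/s)
m = 9.12 × 10^-31 kg

Comparing with the listed masses, this is closest to an electron.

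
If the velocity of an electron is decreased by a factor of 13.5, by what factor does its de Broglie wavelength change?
The wavelength increases by a factor of 13.5.

From λ = h/(mv), the wavelength is inversely proportional to velocity:

λ ∝ 1/v

If v → v/13.5, then λ → 13.5λ

When velocity is decreased by a factor of 13.5, the wavelength increases by a factor of 13.5.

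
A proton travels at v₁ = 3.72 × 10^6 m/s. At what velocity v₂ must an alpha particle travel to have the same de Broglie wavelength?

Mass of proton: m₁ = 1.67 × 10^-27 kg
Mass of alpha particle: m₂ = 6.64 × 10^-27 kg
v₂ = 9.36 × 10^5 m/s

For equal de Broglie wavelengths: λ₁ = λ₂

h/(m₁v₁) = h/(m₂v₂)
m₁v₁ = m₂v₂
v₂ = v₁ · (m₁/m₂)

v₂ = 3.72 × 10^6 m/s × (1.67 × 10^-27 kg / 6.64 × 10^-27 kg)
v₂ = 9.36 × 10^5 m/s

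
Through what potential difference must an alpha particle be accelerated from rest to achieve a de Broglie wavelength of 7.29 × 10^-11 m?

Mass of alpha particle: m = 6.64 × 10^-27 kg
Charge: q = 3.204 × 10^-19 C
1.94 × 10^-2 V

From λ = h/√(2mqV), we solve for V:

λ² = h²/(2mqV)
V = h²/(2mqλ²)
V = (6.626 × 10^-34 J·s)² / (2 × 6.64 × 10^-27 kg × 3.204 × 10^-19 C × (7.29 × 10^-11 m)²)
V = 1.94 × 10^-2 V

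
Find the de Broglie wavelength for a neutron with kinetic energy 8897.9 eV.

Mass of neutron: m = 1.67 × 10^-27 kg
3.04 × 10^-13 m

Using λ = h/√(2mKE):

First convert KE to Joules: KE = 8897.9 eV = 1.426 × 10^-15 J

λ = h/√(2mKE)
λ = (6.626 × 10^-34 J·s) / √(2 × 1.67 × 10^-27 kg × 1.426 × 10^-15 J)
λ = 3.04 × 10^-13 m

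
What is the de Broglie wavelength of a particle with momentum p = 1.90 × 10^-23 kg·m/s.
3.49 × 10^-11 m

Using the de Broglie relation λ = h/p:

λ = h/p
λ = (6.626 × 10^-34 J·s) / (1.90 × 10^-23 kg·m/s)
λ = 3.49 × 10^-11 m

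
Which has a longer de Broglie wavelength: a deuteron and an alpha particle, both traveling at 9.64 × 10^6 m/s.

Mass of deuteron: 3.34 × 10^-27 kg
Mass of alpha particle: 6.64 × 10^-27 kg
The deuteron has the longer wavelength.

Using λ = h/(mv), since both particles have the same velocity, the wavelength depends only on mass.

For deuteron: λ₁ = h/(m₁v) = 2.06 × 10^-14 m
For alpha particle: λ₂ = h/(m₂v) = 1.04 × 10^-14 m

Since λ ∝ 1/m at constant velocity, the lighter particle has the longer wavelength.

The deuteron has the longer de Broglie wavelength.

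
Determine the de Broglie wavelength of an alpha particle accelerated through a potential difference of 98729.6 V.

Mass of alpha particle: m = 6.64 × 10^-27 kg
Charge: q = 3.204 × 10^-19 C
3.23 × 10^-14 m

When a particle is accelerated through voltage V, it gains kinetic energy KE = qV.

The de Broglie wavelength is then λ = h/√(2mqV):

λ = h/√(2mqV)
λ = (6.626 × 10^-34 J·s) / √(2 × 6.64 × 10^-27 kg × 3.204 × 10^-19 C × 98729.6 V)
λ = 3.23 × 10^-14 m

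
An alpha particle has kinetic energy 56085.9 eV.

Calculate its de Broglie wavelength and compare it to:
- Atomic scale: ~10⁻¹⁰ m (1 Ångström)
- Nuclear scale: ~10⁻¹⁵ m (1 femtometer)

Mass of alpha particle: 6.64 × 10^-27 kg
λ = 6.07 × 10^-14 m, which is between nuclear and atomic scales.

Using λ = h/√(2mKE):

KE = 56085.9 eV = 8.986 × 10^-15 J

λ = h/√(2mKE)
λ = (6.626 × 10^-34 J·s) / √(2 × 6.64 × 10^-27 kg × 8.986 × 10^-15 J)
λ = 6.07 × 10^-14 m

Comparison:
- Atomic scale (10⁻¹⁰ m): λ is 0.00061× this size
- Nuclear scale (10⁻¹⁵ m): λ is 61× this size

The wavelength is between nuclear and atomic scales.

This wavelength is appropriate for probing atomic structure but too large for nuclear physics experiments.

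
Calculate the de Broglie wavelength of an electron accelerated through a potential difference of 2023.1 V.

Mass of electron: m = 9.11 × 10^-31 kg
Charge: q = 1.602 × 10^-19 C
2.73 × 10^-11 m

When a particle is accelerated through voltage V, it gains kinetic energy KE = qV.

The de Broglie wavelength is then λ = h/√(2mqV):

λ = h/√(2mqV)
λ = (6.626 × 10^-34 J·s) / √(2 × 9.11 × 10^-31 kg × 1.602 × 10^-19 C × 2023.1 V)
λ = 2.73 × 10^-11 m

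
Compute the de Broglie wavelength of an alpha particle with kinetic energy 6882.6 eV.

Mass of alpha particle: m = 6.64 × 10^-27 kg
1.73 × 10^-13 m

Using λ = h/√(2mKE):

First convert KE to Joules: KE = 6882.6 eV = 1.103 × 10^-15 J

λ = h/√(2mKE)
λ = (6.626 × 10^-34 J·s) / √(2 × 6.64 × 10^-27 kg × 1.103 × 10^-15 J)
λ = 1.73 × 10^-13 m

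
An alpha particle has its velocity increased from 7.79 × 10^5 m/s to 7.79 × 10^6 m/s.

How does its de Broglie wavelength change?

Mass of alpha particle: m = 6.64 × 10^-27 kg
The wavelength decreases by a factor of 10.

Using λ = h/(mv):

Initial wavelength: λ₁ = h/(mv₁) = 1.28 × 10^-13 m
Final wavelength: λ₂ = h/(mv₂) = 1.28 × 10^-14 m

Since λ ∝ 1/v, when velocity increases by a factor of 10, the wavelength decreases by a factor of 10.

λ₂/λ₁ = v₁/v₂ = 1/10

The wavelength decreases by a factor of 10.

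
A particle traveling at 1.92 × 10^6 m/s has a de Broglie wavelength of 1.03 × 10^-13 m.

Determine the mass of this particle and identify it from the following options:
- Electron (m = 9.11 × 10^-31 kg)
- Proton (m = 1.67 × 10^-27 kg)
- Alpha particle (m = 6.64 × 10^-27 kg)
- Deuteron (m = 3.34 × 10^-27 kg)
The particle is a deuteron.

From λ = h/(mv), solve for mass:

m = h/(λv)
m = (6.626 × 10^-34 J·s) / (1.03 × 10^-13 m × 1.92 × 10^6 m/s)
m = 3.35 × 10^-27 kg

Comparing with the listed masses, this is closest to a deuteron.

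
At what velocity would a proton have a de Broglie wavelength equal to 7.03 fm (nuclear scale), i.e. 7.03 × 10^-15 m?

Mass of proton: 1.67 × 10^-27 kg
5.64 × 10^7 m/s

From λ = h/(mv), solve for v:

v = h/(mλ)
v = (6.626 × 10^-34 J·s) / (1.67 × 10^-27 kg × 7.03 × 10^-15 m)
v = 5.64 × 10^7 m/s

Note: This velocity is 18.8% of the speed of light, so relativistic corrections would be needed for a more accurate calculation.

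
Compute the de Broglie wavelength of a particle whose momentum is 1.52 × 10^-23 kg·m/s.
4.36 × 10^-11 m

Using the de Broglie relation λ = h/p:

λ = h/p
λ = (6.626 × 10^-34 J·s) / (1.52 × 10^-23 kg·m/s)
λ = 4.36 × 10^-11 m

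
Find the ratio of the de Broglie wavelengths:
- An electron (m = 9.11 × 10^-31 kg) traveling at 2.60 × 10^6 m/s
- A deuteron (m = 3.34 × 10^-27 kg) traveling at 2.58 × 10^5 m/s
λ₁/λ₂ = 364

Using λ = h/(mv):

λ₁ = h/(m₁v₁) = 2.80 × 10^-10 m
λ₂ = h/(m₂v₂) = 7.69 × 10^-13 m

Ratio λ₁/λ₂ = (m₂v₂)/(m₁v₁)
         = (3.34 × 10^-27 kg × 2.58 × 10^5 m/s) / (9.11 × 10^-31 kg × 2.60 × 10^6 m/s)
         = 364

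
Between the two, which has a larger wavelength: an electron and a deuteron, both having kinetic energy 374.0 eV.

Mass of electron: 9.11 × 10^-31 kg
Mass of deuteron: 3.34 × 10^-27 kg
The electron has the longer wavelength.

Using λ = h/√(2mKE):

For electron: λ₁ = h/√(2m₁KE) = 6.34 × 10^-11 m
For deuteron: λ₂ = h/√(2m₂KE) = 1.05 × 10^-12 m

Since λ ∝ 1/√m at constant kinetic energy, the lighter particle has the longer wavelength.

The electron has the longer de Broglie wavelength.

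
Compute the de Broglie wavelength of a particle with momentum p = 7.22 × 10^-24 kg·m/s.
9.18 × 10^-11 m

Using the de Broglie relation λ = h/p:

λ = h/p
λ = (6.626 × 10^-34 J·s) / (7.22 × 10^-24 kg·m/s)
λ = 9.18 × 10^-11 m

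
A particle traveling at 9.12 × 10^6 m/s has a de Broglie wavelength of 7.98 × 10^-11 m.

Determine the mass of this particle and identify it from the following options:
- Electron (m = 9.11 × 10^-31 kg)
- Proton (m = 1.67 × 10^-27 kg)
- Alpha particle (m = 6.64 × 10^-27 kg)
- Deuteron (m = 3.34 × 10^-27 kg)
The particle is an electron.

From λ = h/(mv), solve for mass:

m = h/(λv)
m = (6.626 × 10^-34 J·s) / (7.98 × 10^-11 m × 9.12 × 10^6 m/s)
m = 9.10 × 10^-31 kg

Comparing with the listed masses, this is closest to an electron.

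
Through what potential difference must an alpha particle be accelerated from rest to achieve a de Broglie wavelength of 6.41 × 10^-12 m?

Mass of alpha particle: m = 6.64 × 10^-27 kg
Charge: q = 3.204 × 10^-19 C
2.51 V

From λ = h/√(2mqV), we solve for V:

λ² = h²/(2mqV)
V = h²/(2mqλ²)
V = (6.626 × 10^-34 J·s)² / (2 × 6.64 × 10^-27 kg × 3.204 × 10^-19 C × (6.41 × 10^-12 m)²)
V = 2.51 V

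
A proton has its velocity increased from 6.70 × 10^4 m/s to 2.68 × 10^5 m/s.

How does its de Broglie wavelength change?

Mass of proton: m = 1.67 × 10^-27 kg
The wavelength decreases by a factor of 4.

Using λ = h/(mv):

Initial wavelength: λ₁ = h/(mv₁) = 5.92 × 10^-12 m
Final wavelength: λ₂ = h/(mv₂) = 1.48 × 10^-12 m

Since λ ∝ 1/v, when velocity increases by a factor of 4, the wavelength decreases by a factor of 4.

λ₂/λ₁ = v₁/v₂ = 1/4

The wavelength decreases by a factor of 4.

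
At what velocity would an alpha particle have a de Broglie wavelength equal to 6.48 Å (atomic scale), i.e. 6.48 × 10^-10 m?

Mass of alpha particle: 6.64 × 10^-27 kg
1.54 × 10^2 m/s

From λ = h/(mv), solve for v:

v = h/(mλ)
v = (6.626 × 10^-34 J·s) / (6.64 × 10^-27 kg × 6.48 × 10^-10 m)
v = 1.54 × 10^2 m/s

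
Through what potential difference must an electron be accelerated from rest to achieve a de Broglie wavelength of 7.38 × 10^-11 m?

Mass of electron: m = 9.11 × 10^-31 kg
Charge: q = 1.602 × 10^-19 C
276 V

From λ = h/√(2mqV), we solve for V:

λ² = h²/(2mqV)
V = h²/(2mqλ²)
V = (6.626 × 10^-34 J·s)² / (2 × 9.11 × 10^-31 kg × 1.602 × 10^-19 C × (7.38 × 10^-11 m)²)
V = 276 V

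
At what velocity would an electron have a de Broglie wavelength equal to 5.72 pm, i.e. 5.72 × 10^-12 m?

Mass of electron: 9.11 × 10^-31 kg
1.27 × 10^8 m/s

From λ = h/(mv), solve for v:

v = h/(mλ)
v = (6.626 × 10^-34 J·s) / (9.11 × 10^-31 kg × 5.72 × 10^-12 m)
v = 1.27 × 10^8 m/s

Note: This velocity is 42.4% of the speed of light, so relativistic corrections would be needed for a more accurate calculation.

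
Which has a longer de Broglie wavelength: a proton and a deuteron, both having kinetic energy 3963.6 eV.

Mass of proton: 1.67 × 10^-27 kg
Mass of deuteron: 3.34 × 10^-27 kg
The proton has the longer wavelength.

Using λ = h/√(2mKE):

For proton: λ₁ = h/√(2m₁KE) = 4.55 × 10^-13 m
For deuteron: λ₂ = h/√(2m₂KE) = 3.22 × 10^-13 m

Since λ ∝ 1/√m at constant kinetic energy, the lighter particle has the longer wavelength.

The proton has the longer de Broglie wavelength.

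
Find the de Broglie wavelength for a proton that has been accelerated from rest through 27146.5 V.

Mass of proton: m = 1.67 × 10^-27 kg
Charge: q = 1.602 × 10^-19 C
1.74 × 10^-13 m

When a particle is accelerated through voltage V, it gains kinetic energy KE = qV.

The de Broglie wavelength is then λ = h/√(2mqV):

λ = h/√(2mqV)
λ = (6.626 × 10^-34 J·s) / √(2 × 1.67 × 10^-27 kg × 1.602 × 10^-19 C × 27146.5 V)
λ = 1.74 × 10^-13 m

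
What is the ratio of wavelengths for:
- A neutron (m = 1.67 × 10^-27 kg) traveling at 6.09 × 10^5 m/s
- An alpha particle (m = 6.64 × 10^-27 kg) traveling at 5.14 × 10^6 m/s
λ₁/λ₂ = 33.6

Using λ = h/(mv):

λ₁ = h/(m₁v₁) = 6.52 × 10^-13 m
λ₂ = h/(m₂v₂) = 1.94 × 10^-14 m

Ratio λ₁/λ₂ = (m₂v₂)/(m₁v₁)
         = (6.64 × 10^-27 kg × 5.14 × 10^6 m/s) / (1.67 × 10^-27 kg × 6.09 × 10^5 m/s)
         = 33.6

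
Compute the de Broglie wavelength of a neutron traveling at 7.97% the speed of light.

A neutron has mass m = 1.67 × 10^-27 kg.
1.66 × 10^-14 m

Using the de Broglie relation λ = h/(mv):

v = 7.97% × c = 2.389 × 10^7 m/s

λ = h/(mv)
λ = (6.626 × 10^-34 J·s) / (1.67 × 10^-27 kg × 2.389 × 10^7 m/s)
λ = 1.66 × 10^-14 m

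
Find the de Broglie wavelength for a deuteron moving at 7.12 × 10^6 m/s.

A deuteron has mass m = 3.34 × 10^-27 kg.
2.79 × 10^-14 m

Using the de Broglie relation λ = h/(mv):

λ = h/(mv)
λ = (6.626 × 10^-34 J·s) / (3.34 × 10^-27 kg × 7.12 × 10^6 m/s)
λ = 2.79 × 10^-14 m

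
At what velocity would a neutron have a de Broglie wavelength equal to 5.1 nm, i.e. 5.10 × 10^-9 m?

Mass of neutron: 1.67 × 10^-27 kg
7.78 × 10^1 m/s

From λ = h/(mv), solve for v:

v = h/(mλ)
v = (6.626 × 10^-34 J·s) / (1.67 × 10^-27 kg × 5.10 × 10^-9 m)
v = 7.78 × 10^1 m/s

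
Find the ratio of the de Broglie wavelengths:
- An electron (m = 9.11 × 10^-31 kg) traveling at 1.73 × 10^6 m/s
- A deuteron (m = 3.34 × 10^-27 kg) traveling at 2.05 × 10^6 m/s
λ₁/λ₂ = 4.34 × 10^3

Using λ = h/(mv):

λ₁ = h/(m₁v₁) = 4.20 × 10^-10 m
λ₂ = h/(m₂v₂) = 9.68 × 10^-14 m

Ratio λ₁/λ₂ = (m₂v₂)/(m₁v₁)
         = (3.34 × 10^-27 kg × 2.05 × 10^6 m/s) / (9.11 × 10^-31 kg × 1.73 × 10^6 m/s)
         = 4.34 × 10^3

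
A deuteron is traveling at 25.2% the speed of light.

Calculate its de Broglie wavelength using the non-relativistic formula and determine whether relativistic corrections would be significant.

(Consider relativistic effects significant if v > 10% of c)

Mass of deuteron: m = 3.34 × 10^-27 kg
Yes, relativistic corrections are needed.

Using the non-relativistic de Broglie formula λ = h/(mv):

v = 25.2% × c = 7.555 × 10^7 m/s

λ = h/(mv)
λ = (6.626 × 10^-34 J·s) / (3.34 × 10^-27 kg × 7.555 × 10^7 m/s)
λ = 2.63 × 10^-15 m

Since v = 25.2% of c > 10% of c, relativistic corrections ARE significant and the actual wavelength would differ from this non-relativistic estimate.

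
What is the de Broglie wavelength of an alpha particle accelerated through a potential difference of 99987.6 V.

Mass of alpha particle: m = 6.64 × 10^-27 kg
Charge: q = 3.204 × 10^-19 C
3.21 × 10^-14 m

When a particle is accelerated through voltage V, it gains kinetic energy KE = qV.

The de Broglie wavelength is then λ = h/√(2mqV):

λ = h/√(2mqV)
λ = (6.626 × 10^-34 J·s) / √(2 × 6.64 × 10^-27 kg × 3.204 × 10^-19 C × 99987.6 V)
λ = 3.21 × 10^-14 m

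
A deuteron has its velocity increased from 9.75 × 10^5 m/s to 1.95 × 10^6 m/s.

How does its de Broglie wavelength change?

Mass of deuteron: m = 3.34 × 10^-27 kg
The wavelength decreases by a factor of 2.

Using λ = h/(mv):

Initial wavelength: λ₁ = h/(mv₁) = 2.03 × 10^-13 m
Final wavelength: λ₂ = h/(mv₂) = 1.02 × 10^-13 m

Since λ ∝ 1/v, when velocity increases by a factor of 2, the wavelength decreases by a factor of 2.

λ₂/λ₁ = v₁/v₂ = 1/2

The wavelength decreases by a factor of 2.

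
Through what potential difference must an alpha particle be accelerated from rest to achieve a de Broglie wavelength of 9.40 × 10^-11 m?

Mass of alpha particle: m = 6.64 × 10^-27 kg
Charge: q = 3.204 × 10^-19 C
1.17 × 10^-2 V

From λ = h/√(2mqV), we solve for V:

λ² = h²/(2mqV)
V = h²/(2mqλ²)
V = (6.626 × 10^-34 J·s)² / (2 × 6.64 × 10^-27 kg × 3.204 × 10^-19 C × (9.40 × 10^-11 m)²)
V = 1.17 × 10^-2 V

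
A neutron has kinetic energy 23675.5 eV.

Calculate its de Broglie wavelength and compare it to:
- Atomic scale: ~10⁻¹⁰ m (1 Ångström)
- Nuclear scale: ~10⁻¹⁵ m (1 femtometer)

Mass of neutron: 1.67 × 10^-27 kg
λ = 1.86 × 10^-13 m, which is between nuclear and atomic scales.

Using λ = h/√(2mKE):

KE = 23675.5 eV = 3.793 × 10^-15 J

λ = h/√(2mKE)
λ = (6.626 × 10^-34 J·s) / √(2 × 1.67 × 10^-27 kg × 3.793 × 10^-15 J)
λ = 1.86 × 10^-13 m

Comparison:
- Atomic scale (10⁻¹⁰ m): λ is 0.0019× this size
- Nuclear scale (10⁻¹⁵ m): λ is 1.9e+02× this size

The wavelength is between nuclear and atomic scales.

This wavelength is appropriate for probing atomic structure but too large for nuclear physics experiments.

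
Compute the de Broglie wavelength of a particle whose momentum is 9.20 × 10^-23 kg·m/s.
7.20 × 10^-12 m

Using the de Broglie relation λ = h/p:

λ = h/p
λ = (6.626 × 10^-34 J·s) / (9.20 × 10^-23 kg·m/s)
λ = 7.20 × 10^-12 m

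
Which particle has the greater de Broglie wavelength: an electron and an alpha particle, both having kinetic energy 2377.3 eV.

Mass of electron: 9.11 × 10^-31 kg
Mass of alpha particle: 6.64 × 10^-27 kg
The electron has the longer wavelength.

Using λ = h/√(2mKE):

For electron: λ₁ = h/√(2m₁KE) = 2.52 × 10^-11 m
For alpha particle: λ₂ = h/√(2m₂KE) = 2.95 × 10^-13 m

Since λ ∝ 1/√m at constant kinetic energy, the lighter particle has the longer wavelength.

The electron has the longer de Broglie wavelength.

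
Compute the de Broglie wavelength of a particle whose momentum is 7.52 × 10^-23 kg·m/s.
8.81 × 10^-12 m

Using the de Broglie relation λ = h/p:

λ = h/p
λ = (6.626 × 10^-34 J·s) / (7.52 × 10^-23 kg·m/s)
λ = 8.81 × 10^-12 m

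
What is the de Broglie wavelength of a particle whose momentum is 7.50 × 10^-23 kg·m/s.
8.83 × 10^-12 m

Using the de Broglie relation λ = h/p:

λ = h/p
λ = (6.626 × 10^-34 J·s) / (7.50 × 10^-23 kg·m/s)
λ = 8.83 × 10^-12 m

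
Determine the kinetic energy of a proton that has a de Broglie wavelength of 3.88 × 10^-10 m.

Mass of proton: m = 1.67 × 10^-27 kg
8.73 × 10^-22 J (or 5.45 × 10^-3 eV)

From λ = h/√(2mKE), we solve for KE:

λ² = h²/(2mKE)
KE = h²/(2mλ²)
KE = (6.626 × 10^-34 J·s)² / (2 × 1.67 × 10^-27 kg × (3.88 × 10^-10 m)²)
KE = 8.73 × 10^-22 J
KE = 5.45 × 10^-3 eV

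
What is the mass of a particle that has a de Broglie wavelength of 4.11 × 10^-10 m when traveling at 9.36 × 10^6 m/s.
1.72 × 10^-31 kg

From the de Broglie relation λ = h/(mv), we solve for m:

m = h/(λv)
m = (6.626 × 10^-34 J·s) / (4.11 × 10^-10 m × 9.36 × 10^6 m/s)
m = 1.72 × 10^-31 kg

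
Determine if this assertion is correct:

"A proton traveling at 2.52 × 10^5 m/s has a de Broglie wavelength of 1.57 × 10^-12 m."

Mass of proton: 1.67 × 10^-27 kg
True

The claim is correct.

Using λ = h/(mv):
λ = (6.626 × 10^-34 J·s) / (1.67 × 10^-27 kg × 2.52 × 10^5 m/s)
λ = 1.57 × 10^-12 m

This matches the claimed value.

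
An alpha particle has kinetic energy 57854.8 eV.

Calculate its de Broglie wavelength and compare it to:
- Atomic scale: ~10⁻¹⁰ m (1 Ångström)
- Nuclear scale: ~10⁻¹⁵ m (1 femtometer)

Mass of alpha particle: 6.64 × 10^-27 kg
λ = 5.97 × 10^-14 m, which is between nuclear and atomic scales.

Using λ = h/√(2mKE):

KE = 57854.8 eV = 9.269 × 10^-15 J

λ = h/√(2mKE)
λ = (6.626 × 10^-34 J·s) / √(2 × 6.64 × 10^-27 kg × 9.269 × 10^-15 J)
λ = 5.97 × 10^-14 m

Comparison:
- Atomic scale (10⁻¹⁰ m): λ is 0.0006× this size
- Nuclear scale (10⁻¹⁵ m): λ is 60× this size

The wavelength is between nuclear and atomic scales.

This wavelength is appropriate for probing atomic structure but too large for nuclear physics experiments.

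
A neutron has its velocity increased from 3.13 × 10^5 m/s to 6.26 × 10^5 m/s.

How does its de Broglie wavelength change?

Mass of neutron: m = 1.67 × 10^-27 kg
The wavelength decreases by a factor of 2.

Using λ = h/(mv):

Initial wavelength: λ₁ = h/(mv₁) = 1.27 × 10^-12 m
Final wavelength: λ₂ = h/(mv₂) = 6.34 × 10^-13 m

Since λ ∝ 1/v, when velocity increases by a factor of 2, the wavelength decreases by a factor of 2.

λ₂/λ₁ = v₁/v₂ = 1/2

The wavelength decreases by a factor of 2.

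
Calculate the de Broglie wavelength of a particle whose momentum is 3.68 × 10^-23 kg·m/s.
1.80 × 10^-11 m

Using the de Broglie relation λ = h/p:

λ = h/p
λ = (6.626 × 10^-34 J·s) / (3.68 × 10^-23 kg·m/s)
λ = 1.80 × 10^-11 m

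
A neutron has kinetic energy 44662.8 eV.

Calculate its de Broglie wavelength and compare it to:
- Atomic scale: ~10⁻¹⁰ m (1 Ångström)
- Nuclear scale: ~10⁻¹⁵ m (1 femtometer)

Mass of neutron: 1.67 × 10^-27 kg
λ = 1.36 × 10^-13 m, which is between nuclear and atomic scales.

Using λ = h/√(2mKE):

KE = 44662.8 eV = 7.156 × 10^-15 J

λ = h/√(2mKE)
λ = (6.626 × 10^-34 J·s) / √(2 × 1.67 × 10^-27 kg × 7.156 × 10^-15 J)
λ = 1.36 × 10^-13 m

Comparison:
- Atomic scale (10⁻¹⁰ m): λ is 0.0014× this size
- Nuclear scale (10⁻¹⁵ m): λ is 1.4e+02× this size

The wavelength is between nuclear and atomic scales.

This wavelength is appropriate for probing atomic structure but too large for nuclear physics experiments.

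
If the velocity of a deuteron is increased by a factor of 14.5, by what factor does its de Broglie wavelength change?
The wavelength decreases by a factor of 14.5.

From λ = h/(mv), the wavelength is inversely proportional to velocity:

λ ∝ 1/v

If v → 14.5v, then λ → λ/14.5

When velocity is increased by a factor of 14.5, the wavelength decreases by a factor of 14.5.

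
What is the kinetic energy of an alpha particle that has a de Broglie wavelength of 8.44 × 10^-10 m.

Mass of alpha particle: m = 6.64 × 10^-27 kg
4.64 × 10^-23 J (or 2.90 × 10^-4 eV)

From λ = h/√(2mKE), we solve for KE:

λ² = h²/(2mKE)
KE = h²/(2mλ²)
KE = (6.626 × 10^-34 J·s)² / (2 × 6.64 × 10^-27 kg × (8.44 × 10^-10 m)²)
KE = 4.64 × 10^-23 J
KE = 2.90 × 10^-4 eV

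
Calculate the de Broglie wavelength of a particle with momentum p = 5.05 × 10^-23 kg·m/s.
1.31 × 10^-11 m

Using the de Broglie relation λ = h/p:

λ = h/p
λ = (6.626 × 10^-34 J·s) / (5.05 × 10^-23 kg·m/s)
λ = 1.31 × 10^-11 m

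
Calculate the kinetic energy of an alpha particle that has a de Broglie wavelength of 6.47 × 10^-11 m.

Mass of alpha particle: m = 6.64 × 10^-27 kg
7.90 × 10^-21 J (or 0.0493 eV)

From λ = h/√(2mKE), we solve for KE:

λ² = h²/(2mKE)
KE = h²/(2mλ²)
KE = (6.626 × 10^-34 J·s)² / (2 × 6.64 × 10^-27 kg × (6.47 × 10^-11 m)²)
KE = 7.90 × 10^-21 J
KE = 0.0493 eV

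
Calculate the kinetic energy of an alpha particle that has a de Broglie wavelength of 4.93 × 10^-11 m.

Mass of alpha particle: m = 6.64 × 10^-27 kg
1.36 × 10^-20 J (or 0.0849 eV)

From λ = h/√(2mKE), we solve for KE:

λ² = h²/(2mKE)
KE = h²/(2mλ²)
KE = (6.626 × 10^-34 J·s)² / (2 × 6.64 × 10^-27 kg × (4.93 × 10^-11 m)²)
KE = 1.36 × 10^-20 J
KE = 0.0849 eV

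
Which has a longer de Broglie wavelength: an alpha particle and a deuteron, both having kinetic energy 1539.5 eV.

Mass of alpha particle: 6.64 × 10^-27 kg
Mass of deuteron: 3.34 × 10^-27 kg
The deuteron has the longer wavelength.

Using λ = h/√(2mKE):

For alpha particle: λ₁ = h/√(2m₁KE) = 3.66 × 10^-13 m
For deuteron: λ₂ = h/√(2m₂KE) = 5.16 × 10^-13 m

Since λ ∝ 1/√m at constant kinetic energy, the lighter particle has the longer wavelength.

The deuteron has the longer de Broglie wavelength.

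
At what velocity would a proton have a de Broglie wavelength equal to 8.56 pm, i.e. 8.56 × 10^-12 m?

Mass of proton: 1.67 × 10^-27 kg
4.64 × 10^4 m/s

From λ = h/(mv), solve for v:

v = h/(mλ)
v = (6.626 × 10^-34 J·s) / (1.67 × 10^-27 kg × 8.56 × 10^-12 m)
v = 4.64 × 10^4 m/s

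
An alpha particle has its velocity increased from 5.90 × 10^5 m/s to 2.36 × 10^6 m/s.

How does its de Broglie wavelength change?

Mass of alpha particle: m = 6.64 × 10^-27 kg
The wavelength decreases by a factor of 4.

Using λ = h/(mv):

Initial wavelength: λ₁ = h/(mv₁) = 1.69 × 10^-13 m
Final wavelength: λ₂ = h/(mv₂) = 4.23 × 10^-14 m

Since λ ∝ 1/v, when velocity increases by a factor of 4, the wavelength decreases by a factor of 4.

λ₂/λ₁ = v₁/v₂ = 1/4

The wavelength decreases by a factor of 4.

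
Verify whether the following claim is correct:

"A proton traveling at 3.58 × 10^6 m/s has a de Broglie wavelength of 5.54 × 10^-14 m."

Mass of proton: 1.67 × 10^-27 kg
False

The claim is incorrect.

Using λ = h/(mv):
λ = (6.626 × 10^-34 J·s) / (1.67 × 10^-27 kg × 3.58 × 10^6 m/s)
λ = 1.11 × 10^-13 m

The actual wavelength differs from the claimed 5.54 × 10^-14 m.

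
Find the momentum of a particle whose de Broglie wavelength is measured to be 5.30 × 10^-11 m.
1.25 × 10^-23 kg·m/s

From the de Broglie relation λ = h/p, we solve for p:

p = h/λ
p = (6.626 × 10^-34 J·s) / (5.30 × 10^-11 m)
p = 1.25 × 10^-23 kg·m/s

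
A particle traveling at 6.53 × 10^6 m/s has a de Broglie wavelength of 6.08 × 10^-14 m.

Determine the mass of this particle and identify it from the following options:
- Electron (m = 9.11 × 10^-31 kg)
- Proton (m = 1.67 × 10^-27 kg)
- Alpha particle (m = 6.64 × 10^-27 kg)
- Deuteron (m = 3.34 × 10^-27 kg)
The particle is a proton.

From λ = h/(mv), solve for mass:

m = h/(λv)
m = (6.626 × 10^-34 J·s) / (6.08 × 10^-14 m × 6.53 × 10^6 m/s)
m = 1.67 × 10^-27 kg

Comparing with the listed masses, this is closest to a proton.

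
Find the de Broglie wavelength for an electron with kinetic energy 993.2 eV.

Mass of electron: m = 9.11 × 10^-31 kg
3.89 × 10^-11 m

Using λ = h/√(2mKE):

First convert KE to Joules: KE = 993.2 eV = 1.591 × 10^-16 J

λ = h/√(2mKE)
λ = (6.626 × 10^-34 J·s) / √(2 × 9.11 × 10^-31 kg × 1.591 × 10^-16 J)
λ = 3.89 × 10^-11 m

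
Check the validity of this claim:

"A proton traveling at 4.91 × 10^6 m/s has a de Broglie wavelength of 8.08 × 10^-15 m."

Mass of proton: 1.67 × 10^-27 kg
False

The claim is incorrect.

Using λ = h/(mv):
λ = (6.626 × 10^-34 J·s) / (1.67 × 10^-27 kg × 4.91 × 10^6 m/s)
λ = 8.08 × 10^-14 m

The actual wavelength differs from the claimed 8.08 × 10^-15 m.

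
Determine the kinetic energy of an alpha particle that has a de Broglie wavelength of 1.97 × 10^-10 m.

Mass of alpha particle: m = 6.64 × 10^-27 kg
8.52 × 10^-22 J (or 5.32 × 10^-3 eV)

From λ = h/√(2mKE), we solve for KE:

λ² = h²/(2mKE)
KE = h²/(2mλ²)
KE = (6.626 × 10^-34 J·s)² / (2 × 6.64 × 10^-27 kg × (1.97 × 10^-10 m)²)
KE = 8.52 × 10^-22 J
KE = 5.32 × 10^-3 eV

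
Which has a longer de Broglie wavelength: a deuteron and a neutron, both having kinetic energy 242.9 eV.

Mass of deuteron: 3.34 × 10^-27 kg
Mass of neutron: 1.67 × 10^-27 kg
The neutron has the longer wavelength.

Using λ = h/√(2mKE):

For deuteron: λ₁ = h/√(2m₁KE) = 1.30 × 10^-12 m
For neutron: λ₂ = h/√(2m₂KE) = 1.84 × 10^-12 m

Since λ ∝ 1/√m at constant kinetic energy, the lighter particle has the longer wavelength.

The neutron has the longer de Broglie wavelength.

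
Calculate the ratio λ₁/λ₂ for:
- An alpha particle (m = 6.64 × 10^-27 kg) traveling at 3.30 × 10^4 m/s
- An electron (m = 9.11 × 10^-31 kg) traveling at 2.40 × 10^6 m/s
λ₁/λ₂ = 9.98 × 10^-3

Using λ = h/(mv):

λ₁ = h/(m₁v₁) = 3.02 × 10^-12 m
λ₂ = h/(m₂v₂) = 3.03 × 10^-10 m

Ratio λ₁/λ₂ = (m₂v₂)/(m₁v₁)
         = (9.11 × 10^-31 kg × 2.40 × 10^6 m/s) / (6.64 × 10^-27 kg × 3.30 × 10^4 m/s)
         = 9.98 × 10^-3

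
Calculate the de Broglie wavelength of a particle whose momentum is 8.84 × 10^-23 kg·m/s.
7.50 × 10^-12 m

Using the de Broglie relation λ = h/p:

λ = h/p
λ = (6.626 × 10^-34 J·s) / (8.84 × 10^-23 kg·m/s)
λ = 7.50 × 10^-12 m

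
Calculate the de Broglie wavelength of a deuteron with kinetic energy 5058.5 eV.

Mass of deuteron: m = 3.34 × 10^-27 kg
2.85 × 10^-13 m

Using λ = h/√(2mKE):

First convert KE to Joules: KE = 5058.5 eV = 8.105 × 10^-16 J

λ = h/√(2mKE)
λ = (6.626 × 10^-34 J·s) / √(2 × 3.34 × 10^-27 kg × 8.105 × 10^-16 J)
λ = 2.85 × 10^-13 m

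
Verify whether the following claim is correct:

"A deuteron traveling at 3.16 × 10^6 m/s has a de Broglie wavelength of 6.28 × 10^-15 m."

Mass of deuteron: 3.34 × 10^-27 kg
False

The claim is incorrect.

Using λ = h/(mv):
λ = (6.626 × 10^-34 J·s) / (3.34 × 10^-27 kg × 3.16 × 10^6 m/s)
λ = 6.28 × 10^-14 m

The actual wavelength differs from the claimed 6.28 × 10^-15 m.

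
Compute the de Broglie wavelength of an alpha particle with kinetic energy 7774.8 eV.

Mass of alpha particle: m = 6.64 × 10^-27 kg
1.63 × 10^-13 m

Using λ = h/√(2mKE):

First convert KE to Joules: KE = 7774.8 eV = 1.246 × 10^-15 J

λ = h/√(2mKE)
λ = (6.626 × 10^-34 J·s) / √(2 × 6.64 × 10^-27 kg × 1.246 × 10^-15 J)
λ = 1.63 × 10^-13 m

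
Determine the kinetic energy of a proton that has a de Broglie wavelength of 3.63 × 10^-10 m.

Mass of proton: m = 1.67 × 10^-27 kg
9.98 × 10^-22 J (or 6.23 × 10^-3 eV)

From λ = h/√(2mKE), we solve for KE:

λ² = h²/(2mKE)
KE = h²/(2mλ²)
KE = (6.626 × 10^-34 J·s)² / (2 × 1.67 × 10^-27 kg × (3.63 × 10^-10 m)²)
KE = 9.98 × 10^-22 J
KE = 6.23 × 10^-3 eV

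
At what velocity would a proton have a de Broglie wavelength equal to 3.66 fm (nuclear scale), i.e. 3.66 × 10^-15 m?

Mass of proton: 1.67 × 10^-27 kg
1.08 × 10^8 m/s

From λ = h/(mv), solve for v:

v = h/(mλ)
v = (6.626 × 10^-34 J·s) / (1.67 × 10^-27 kg × 3.66 × 10^-15 m)
v = 1.08 × 10^8 m/s

Note: This velocity is 36.2% of the speed of light, so relativistic corrections would be needed for a more accurate calculation.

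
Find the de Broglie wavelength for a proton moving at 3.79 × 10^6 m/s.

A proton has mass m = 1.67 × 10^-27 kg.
1.05 × 10^-13 m

Using the de Broglie relation λ = h/(mv):

λ = h/(mv)
λ = (6.626 × 10^-34 J·s) / (1.67 × 10^-27 kg × 3.79 × 10^6 m/s)
λ = 1.05 × 10^-13 m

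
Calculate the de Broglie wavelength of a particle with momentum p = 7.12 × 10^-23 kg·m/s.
9.31 × 10^-12 m

Using the de Broglie relation λ = h/p:

λ = h/p
λ = (6.626 × 10^-34 J·s) / (7.12 × 10^-23 kg·m/s)
λ = 9.31 × 10^-12 m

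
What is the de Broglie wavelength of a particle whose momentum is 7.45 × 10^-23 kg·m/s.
8.89 × 10^-12 m

Using the de Broglie relation λ = h/p:

λ = h/p
λ = (6.626 × 10^-34 J·s) / (7.45 × 10^-23 kg·m/s)
λ = 8.89 × 10^-12 m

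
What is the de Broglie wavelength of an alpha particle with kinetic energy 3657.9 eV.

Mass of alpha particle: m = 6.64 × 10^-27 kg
2.38 × 10^-13 m

Using λ = h/√(2mKE):

First convert KE to Joules: KE = 3657.9 eV = 5.861 × 10^-16 J

λ = h/√(2mKE)
λ = (6.626 × 10^-34 J·s) / √(2 × 6.64 × 10^-27 kg × 5.861 × 10^-16 J)
λ = 2.38 × 10^-13 m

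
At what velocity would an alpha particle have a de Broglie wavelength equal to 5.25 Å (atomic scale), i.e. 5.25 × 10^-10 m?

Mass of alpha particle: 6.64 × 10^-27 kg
1.90 × 10^2 m/s

From λ = h/(mv), solve for v:

v = h/(mλ)
v = (6.626 × 10^-34 J·s) / (6.64 × 10^-27 kg × 5.25 × 10^-10 m)
v = 1.90 × 10^2 m/s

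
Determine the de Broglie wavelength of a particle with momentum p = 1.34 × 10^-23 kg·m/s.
4.94 × 10^-11 m

Using the de Broglie relation λ = h/p:

λ = h/p
λ = (6.626 × 10^-34 J·s) / (1.34 × 10^-23 kg·m/s)
λ = 4.94 × 10^-11 m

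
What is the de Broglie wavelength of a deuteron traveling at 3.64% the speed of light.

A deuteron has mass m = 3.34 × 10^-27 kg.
1.82 × 10^-14 m

Using the de Broglie relation λ = h/(mv):

v = 3.64% × c = 1.091 × 10^7 m/s

λ = h/(mv)
λ = (6.626 × 10^-34 J·s) / (3.34 × 10^-27 kg × 1.091 × 10^7 m/s)
λ = 1.82 × 10^-14 m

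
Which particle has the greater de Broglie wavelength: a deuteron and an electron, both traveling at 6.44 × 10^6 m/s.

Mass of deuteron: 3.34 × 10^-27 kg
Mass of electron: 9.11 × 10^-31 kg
The electron has the longer wavelength.

Using λ = h/(mv), since both particles have the same velocity, the wavelength depends only on mass.

For deuteron: λ₁ = h/(m₁v) = 3.08 × 10^-14 m
For electron: λ₂ = h/(m₂v) = 1.13 × 10^-10 m

Since λ ∝ 1/m at constant velocity, the lighter particle has the longer wavelength.

The electron has the longer de Broglie wavelength.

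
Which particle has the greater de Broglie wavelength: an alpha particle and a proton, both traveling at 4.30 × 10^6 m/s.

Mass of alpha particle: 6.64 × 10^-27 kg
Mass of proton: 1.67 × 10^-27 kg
The proton has the longer wavelength.

Using λ = h/(mv), since both particles have the same velocity, the wavelength depends only on mass.

For alpha particle: λ₁ = h/(m₁v) = 2.32 × 10^-14 m
For proton: λ₂ = h/(m₂v) = 9.23 × 10^-14 m

Since λ ∝ 1/m at constant velocity, the lighter particle has the longer wavelength.

The proton has the longer de Broglie wavelength.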